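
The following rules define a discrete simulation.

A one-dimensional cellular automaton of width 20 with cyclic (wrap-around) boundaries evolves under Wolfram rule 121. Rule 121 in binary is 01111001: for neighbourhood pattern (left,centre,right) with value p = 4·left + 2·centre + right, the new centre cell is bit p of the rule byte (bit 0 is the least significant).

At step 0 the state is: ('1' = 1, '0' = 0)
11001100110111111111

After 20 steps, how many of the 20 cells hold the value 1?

10

k=0  11001100110111111111
k=1  01101110111100000000
k=2  01111011100111111111
k=3  11001110110100000001
k=4  01101011111011111101
k=5  11110110001110000110
k=6  10011111101011110111
k=7  11010000110110011100
k=8  11101110111111010110
k=9  10111011100001101111
k=10  11101110111101111000
k=11  10111011100111001110
k=12  01101110110101101011
k=13  11111011111011110111
k=14  00001110001110011100
k=15  11101011101011010111
k=16  00110110110111101100
k=17  10111111111100111111
k=18  11100000000110100000
k=19  10111111110111011110
k=20  01100000011101110011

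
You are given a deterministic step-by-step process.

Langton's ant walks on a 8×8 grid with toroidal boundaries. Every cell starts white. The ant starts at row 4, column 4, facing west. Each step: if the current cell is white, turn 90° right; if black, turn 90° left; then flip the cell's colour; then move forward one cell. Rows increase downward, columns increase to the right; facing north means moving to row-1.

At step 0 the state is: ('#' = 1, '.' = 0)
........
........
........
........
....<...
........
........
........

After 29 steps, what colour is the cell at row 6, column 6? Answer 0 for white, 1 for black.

1

[0] ........
........
........
........
....<...
........
........
........
[1] ........
........
........
....^...
....#...
........
........
........
[2] ........
........
........
....#>..
....#...
........
........
........
[3] ........
........
........
....##..
....#v..
........
........
........
[4] ........
........
........
....##..
....<#..
........
........
........
[5] ........
........
........
....##..
.....#..
....v...
........
........
[6] ........
........
........
....##..
.....#..
...<#...
........
........
[7] ........
........
........
....##..
...^.#..
...##...
........
........
[8] ........
........
........
....##..
...#>#..
...##...
........
........
[9] ........
........
........
....##..
...###..
...#v...
........
........
[10] ........
........
........
....##..
...###..
...#.>..
........
........
[11] ........
........
........
....##..
...###..
...#.#..
.....v..
........
[12] ........
........
........
....##..
...###..
...#.#..
....<#..
........
[13] ........
........
........
....##..
...###..
...#^#..
....##..
........
[14] ........
........
........
....##..
...###..
...##>..
....##..
........
[15] ........
........
........
....##..
...##^..
...##...
....##..
........
[16] ........
........
........
....##..
...#<...
...##...
....##..
........
[17] ........
........
........
....##..
...#....
...#v...
....##..
........
[18] ........
........
........
....##..
...#....
...#.>..
....##..
........
[19] ........
........
........
....##..
...#....
...#.#..
....#v..
........
[20] ........
........
........
....##..
...#....
...#.#..
....#.>.
........
[21] ........
........
........
....##..
...#....
...#.#..
....#.#.
......v.
[22] ........
........
........
....##..
...#....
...#.#..
....#.#.
.....<#.
[23] ........
........
........
....##..
...#....
...#.#..
....#^#.
.....##.
[24] ........
........
........
....##..
...#....
...#.#..
....##>.
.....##.
[25] ........
........
........
....##..
...#....
...#.#^.
....##..
.....##.
[26] ........
........
........
....##..
...#....
...#.##>
....##..
.....##.
[27] ........
........
........
....##..
...#....
...#.###
....##.v
.....##.
[28] ........
........
........
....##..
...#....
...#.###
....##<#
.....##.
[29] ........
........
........
....##..
...#....
...#.#^#
....####
.....##.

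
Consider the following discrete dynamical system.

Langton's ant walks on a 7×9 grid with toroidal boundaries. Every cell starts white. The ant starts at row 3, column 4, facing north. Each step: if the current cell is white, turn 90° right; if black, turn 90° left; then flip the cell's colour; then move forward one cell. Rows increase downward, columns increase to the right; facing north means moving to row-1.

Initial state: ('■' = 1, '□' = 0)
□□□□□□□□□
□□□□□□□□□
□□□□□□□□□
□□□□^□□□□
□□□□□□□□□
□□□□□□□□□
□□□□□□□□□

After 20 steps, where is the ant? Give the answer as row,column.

5,2

0) □□□□□□□□□
□□□□□□□□□
□□□□□□□□□
□□□□^□□□□
□□□□□□□□□
□□□□□□□□□
□□□□□□□□□
1) □□□□□□□□□
□□□□□□□□□
□□□□□□□□□
□□□□■>□□□
□□□□□□□□□
□□□□□□□□□
□□□□□□□□□
2) □□□□□□□□□
□□□□□□□□□
□□□□□□□□□
□□□□■■□□□
□□□□□v□□□
□□□□□□□□□
□□□□□□□□□
3) □□□□□□□□□
□□□□□□□□□
□□□□□□□□□
□□□□■■□□□
□□□□<■□□□
□□□□□□□□□
□□□□□□□□□
4) □□□□□□□□□
□□□□□□□□□
□□□□□□□□□
□□□□^■□□□
□□□□■■□□□
□□□□□□□□□
□□□□□□□□□
5) □□□□□□□□□
□□□□□□□□□
□□□□□□□□□
□□□<□■□□□
□□□□■■□□□
□□□□□□□□□
□□□□□□□□□
6) □□□□□□□□□
□□□□□□□□□
□□□^□□□□□
□□□■□■□□□
□□□□■■□□□
□□□□□□□□□
□□□□□□□□□
7) □□□□□□□□□
□□□□□□□□□
□□□■>□□□□
□□□■□■□□□
□□□□■■□□□
□□□□□□□□□
□□□□□□□□□
8) □□□□□□□□□
□□□□□□□□□
□□□■■□□□□
□□□■v■□□□
□□□□■■□□□
□□□□□□□□□
□□□□□□□□□
9) □□□□□□□□□
□□□□□□□□□
□□□■■□□□□
□□□<■■□□□
□□□□■■□□□
□□□□□□□□□
□□□□□□□□□
10) □□□□□□□□□
□□□□□□□□□
□□□■■□□□□
□□□□■■□□□
□□□v■■□□□
□□□□□□□□□
□□□□□□□□□
11) □□□□□□□□□
□□□□□□□□□
□□□■■□□□□
□□□□■■□□□
□□<■■■□□□
□□□□□□□□□
□□□□□□□□□
12) □□□□□□□□□
□□□□□□□□□
□□□■■□□□□
□□^□■■□□□
□□■■■■□□□
□□□□□□□□□
□□□□□□□□□
13) □□□□□□□□□
□□□□□□□□□
□□□■■□□□□
□□■>■■□□□
□□■■■■□□□
□□□□□□□□□
□□□□□□□□□
14) □□□□□□□□□
□□□□□□□□□
□□□■■□□□□
□□■■■■□□□
□□■v■■□□□
□□□□□□□□□
□□□□□□□□□
15) □□□□□□□□□
□□□□□□□□□
□□□■■□□□□
□□■■■■□□□
□□■□>■□□□
□□□□□□□□□
□□□□□□□□□
16) □□□□□□□□□
□□□□□□□□□
□□□■■□□□□
□□■■^■□□□
□□■□□■□□□
□□□□□□□□□
□□□□□□□□□
17) □□□□□□□□□
□□□□□□□□□
□□□■■□□□□
□□■<□■□□□
□□■□□■□□□
□□□□□□□□□
□□□□□□□□□
18) □□□□□□□□□
□□□□□□□□□
□□□■■□□□□
□□■□□■□□□
□□■v□■□□□
□□□□□□□□□
□□□□□□□□□
19) □□□□□□□□□
□□□□□□□□□
□□□■■□□□□
□□■□□■□□□
□□<■□■□□□
□□□□□□□□□
□□□□□□□□□
20) □□□□□□□□□
□□□□□□□□□
□□□■■□□□□
□□■□□■□□□
□□□■□■□□□
□□v□□□□□□
□□□□□□□□□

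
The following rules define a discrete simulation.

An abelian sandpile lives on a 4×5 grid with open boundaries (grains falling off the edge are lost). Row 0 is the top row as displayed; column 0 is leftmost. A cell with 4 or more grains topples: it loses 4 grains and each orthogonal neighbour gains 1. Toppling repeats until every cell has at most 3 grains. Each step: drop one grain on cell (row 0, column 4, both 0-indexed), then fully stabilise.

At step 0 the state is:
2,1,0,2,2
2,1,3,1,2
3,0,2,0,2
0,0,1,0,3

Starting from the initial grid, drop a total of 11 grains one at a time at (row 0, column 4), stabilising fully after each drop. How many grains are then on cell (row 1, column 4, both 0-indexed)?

1

0) 2,1,0,2,2
2,1,3,1,2
3,0,2,0,2
0,0,1,0,3
1) 2,1,0,2,3
2,1,3,1,2
3,0,2,0,2
0,0,1,0,3
2) 2,1,0,3,0
2,1,3,1,3
3,0,2,0,2
0,0,1,0,3
3) 2,1,0,3,1
2,1,3,1,3
3,0,2,0,2
0,0,1,0,3
4) 2,1,0,3,2
2,1,3,1,3
3,0,2,0,2
0,0,1,0,3
5) 2,1,0,3,3
2,1,3,1,3
3,0,2,0,2
0,0,1,0,3
6) 2,1,1,0,2
2,1,3,3,0
3,0,2,0,3
0,0,1,0,3
7) 2,1,1,0,3
2,1,3,3,0
3,0,2,0,3
0,0,1,0,3
8) 2,1,1,1,0
2,1,3,3,1
3,0,2,0,3
0,0,1,0,3
9) 2,1,1,1,1
2,1,3,3,1
3,0,2,0,3
0,0,1,0,3
10) 2,1,1,1,2
2,1,3,3,1
3,0,2,0,3
0,0,1,0,3
11) 2,1,1,1,3
2,1,3,3,1
3,0,2,0,3
0,0,1,0,3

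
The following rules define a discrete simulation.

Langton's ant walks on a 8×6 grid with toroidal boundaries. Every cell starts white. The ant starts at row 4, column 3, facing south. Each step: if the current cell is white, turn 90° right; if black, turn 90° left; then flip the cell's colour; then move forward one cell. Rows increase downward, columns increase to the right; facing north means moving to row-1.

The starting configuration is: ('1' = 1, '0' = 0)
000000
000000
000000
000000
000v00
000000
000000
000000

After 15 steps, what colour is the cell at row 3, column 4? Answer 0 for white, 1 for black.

k=0  000000
000000
000000
000000
000v00
000000
000000
000000
k=1  000000
000000
000000
000000
00<100
000000
000000
000000
k=2  000000
000000
000000
00^000
001100
000000
000000
000000
k=3  000000
000000
000000
001>00
001100
000000
000000
000000
k=4  000000
000000
000000
001100
001v00
000000
000000
000000
k=5  000000
000000
000000
001100
0010>0
000000
000000
000000
k=6  000000
000000
000000
001100
001010
0000v0
000000
000000
k=7  000000
000000
000000
001100
001010
000<10
000000
000000
k=8  000000
000000
000000
001100
001^10
000110
000000
000000
k=9  000000
000000
000000
001100
0011>0
000110
000000
000000
k=10  000000
000000
000000
0011^0
001100
000110
000000
000000
k=11  000000
000000
000000
00111>
001100
000110
000000
000000
k=12  000000
000000
000000
001111
00110v
000110
000000
000000
k=13  000000
000000
000000
001111
0011<1
000110
000000
000000
k=14  000000
000000
000000
0011^1
001111
000110
000000
000000
k=15  000000
000000
000000
001<01
001111
000110
000000
000000

0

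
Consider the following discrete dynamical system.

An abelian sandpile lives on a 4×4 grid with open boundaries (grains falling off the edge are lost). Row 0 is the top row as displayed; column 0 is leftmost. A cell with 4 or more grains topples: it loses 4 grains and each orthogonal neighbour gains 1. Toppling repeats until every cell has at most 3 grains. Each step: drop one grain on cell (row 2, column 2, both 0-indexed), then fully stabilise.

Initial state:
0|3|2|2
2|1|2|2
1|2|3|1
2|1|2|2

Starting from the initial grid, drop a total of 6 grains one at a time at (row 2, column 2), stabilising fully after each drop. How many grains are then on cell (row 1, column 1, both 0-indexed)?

3

t=0: 0|3|2|2
2|1|2|2
1|2|3|1
2|1|2|2
t=1: 0|3|2|2
2|1|3|2
1|3|0|2
2|1|3|2
t=2: 0|3|2|2
2|1|3|2
1|3|1|2
2|1|3|2
t=3: 0|3|2|2
2|1|3|2
1|3|2|2
2|1|3|2
t=4: 0|3|2|2
2|1|3|2
1|3|3|2
2|1|3|2
t=5: 0|3|3|2
2|3|0|3
2|0|3|3
2|3|0|3
t=6: 0|3|3|3
2|3|2|0
2|1|1|2
2|3|2|0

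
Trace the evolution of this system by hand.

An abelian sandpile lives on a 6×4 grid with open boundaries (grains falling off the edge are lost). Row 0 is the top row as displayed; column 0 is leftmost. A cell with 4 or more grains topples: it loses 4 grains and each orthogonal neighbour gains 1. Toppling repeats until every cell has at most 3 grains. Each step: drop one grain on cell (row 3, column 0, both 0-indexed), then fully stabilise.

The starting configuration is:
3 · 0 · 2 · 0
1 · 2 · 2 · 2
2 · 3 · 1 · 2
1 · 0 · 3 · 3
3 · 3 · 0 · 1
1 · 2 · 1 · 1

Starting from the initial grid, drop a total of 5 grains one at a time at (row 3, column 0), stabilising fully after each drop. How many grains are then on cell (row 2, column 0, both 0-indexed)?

3

gen 0: 3 · 0 · 2 · 0
1 · 2 · 2 · 2
2 · 3 · 1 · 2
1 · 0 · 3 · 3
3 · 3 · 0 · 1
1 · 2 · 1 · 1
gen 1: 3 · 0 · 2 · 0
1 · 2 · 2 · 2
2 · 3 · 1 · 2
2 · 0 · 3 · 3
3 · 3 · 0 · 1
1 · 2 · 1 · 1
gen 2: 3 · 0 · 2 · 0
1 · 2 · 2 · 2
2 · 3 · 1 · 2
3 · 0 · 3 · 3
3 · 3 · 0 · 1
1 · 2 · 1 · 1
gen 3: 3 · 0 · 2 · 0
1 · 2 · 2 · 2
3 · 3 · 1 · 2
1 · 2 · 3 · 3
1 · 0 · 1 · 1
2 · 3 · 1 · 1
gen 4: 3 · 0 · 2 · 0
1 · 2 · 2 · 2
3 · 3 · 1 · 2
2 · 2 · 3 · 3
1 · 0 · 1 · 1
2 · 3 · 1 · 1
gen 5: 3 · 0 · 2 · 0
1 · 2 · 2 · 2
3 · 3 · 1 · 2
3 · 2 · 3 · 3
1 · 0 · 1 · 1
2 · 3 · 1 · 1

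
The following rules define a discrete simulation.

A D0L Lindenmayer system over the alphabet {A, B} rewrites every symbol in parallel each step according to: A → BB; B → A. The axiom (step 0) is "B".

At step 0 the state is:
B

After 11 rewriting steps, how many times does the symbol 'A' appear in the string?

0) B
1) A
2) BB
3) AA
4) BBBB
5) AAAA
6) BBBBBBBB
7) AAAAAAAA
8) BBBBBBBBBBBBBBBB
9) AAAAAAAAAAAAAAAA
10) BBBBBBBBBBBBBBBBBBBBBBBBBBBBBBBB
11) AAAAAAAAAAAAAAAAAAAAAAAAAAAAAAAA

32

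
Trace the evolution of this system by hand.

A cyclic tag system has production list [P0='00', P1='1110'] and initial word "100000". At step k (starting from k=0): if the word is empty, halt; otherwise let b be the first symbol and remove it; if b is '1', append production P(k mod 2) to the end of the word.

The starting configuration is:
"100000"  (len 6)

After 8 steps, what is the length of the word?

0

gen 0: "100000"  (len 6)
gen 1: "0000000"  (len 7)
gen 2: "000000"  (len 6)
gen 3: "00000"  (len 5)
gen 4: "0000"  (len 4)
gen 5: "000"  (len 3)
gen 6: "00"  (len 2)
gen 7: "0"  (len 1)
gen 8: (halted — word empty)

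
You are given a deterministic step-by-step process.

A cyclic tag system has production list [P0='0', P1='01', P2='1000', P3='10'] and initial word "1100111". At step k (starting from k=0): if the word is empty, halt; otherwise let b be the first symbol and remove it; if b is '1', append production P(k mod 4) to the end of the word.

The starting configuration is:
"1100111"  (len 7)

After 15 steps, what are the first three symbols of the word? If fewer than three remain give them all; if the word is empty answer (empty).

000

k=0  "1100111"  (len 7)
k=1  "1001110"  (len 7)
k=2  "00111001"  (len 8)
k=3  "0111001"  (len 7)
k=4  "111001"  (len 6)
k=5  "110010"  (len 6)
k=6  "1001001"  (len 7)
k=7  "0010011000"  (len 10)
k=8  "010011000"  (len 9)
k=9  "10011000"  (len 8)
k=10  "001100001"  (len 9)
k=11  "01100001"  (len 8)
k=12  "1100001"  (len 7)
k=13  "1000010"  (len 7)
k=14  "00001001"  (len 8)
k=15  "0001001"  (len 7)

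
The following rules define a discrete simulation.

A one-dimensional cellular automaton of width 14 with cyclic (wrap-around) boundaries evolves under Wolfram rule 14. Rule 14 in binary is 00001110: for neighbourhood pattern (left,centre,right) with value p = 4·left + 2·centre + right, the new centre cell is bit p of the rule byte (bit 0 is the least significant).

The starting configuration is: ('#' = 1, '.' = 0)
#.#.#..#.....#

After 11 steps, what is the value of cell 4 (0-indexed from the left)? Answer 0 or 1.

1

step 0: #.#.#..#.....#
step 1: ..#.#.##....##
step 2: .##.#.#....##.
step 3: ##..#.#...##..
step 4: #..##.#..##..#
step 5: ..##..#.##..##
step 6: .##..##.#..##.
step 7: ##..##..#.##..
step 8: #..##..##.#..#
step 9: ..##..##..#.##
step 10: .##..##..##.#.
step 11: ##..##..##..#.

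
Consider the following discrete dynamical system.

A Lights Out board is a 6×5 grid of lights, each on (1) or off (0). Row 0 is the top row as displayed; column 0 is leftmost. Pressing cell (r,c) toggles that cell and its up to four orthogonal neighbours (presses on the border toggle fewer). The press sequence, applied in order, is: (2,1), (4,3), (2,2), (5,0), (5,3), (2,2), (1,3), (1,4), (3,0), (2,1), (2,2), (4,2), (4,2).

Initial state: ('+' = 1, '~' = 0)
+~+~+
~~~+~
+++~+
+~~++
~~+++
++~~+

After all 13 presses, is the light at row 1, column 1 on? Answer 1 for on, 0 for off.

0

t=0: +~+~+
~~~+~
+++~+
+~~++
~~+++
++~~+
t=1: +~+~+
~+~+~
~~~~+
++~++
~~+++
++~~+
t=2: +~+~+
~+~+~
~~~~+
++~~+
~~~~~
++~++
t=3: +~+~+
~+++~
~++++
+++~+
~~~~~
++~++
t=4: +~+~+
~+++~
~++++
+++~+
+~~~~
~~~++
t=5: +~+~+
~+++~
~++++
+++~+
+~~+~
~~+~~
t=6: +~+~+
~+~+~
~~~~+
++~~+
+~~+~
~~+~~
t=7: +~+++
~++~+
~~~++
++~~+
+~~+~
~~+~~
t=8: +~++~
~+++~
~~~+~
++~~+
+~~+~
~~+~~
t=9: +~++~
~+++~
+~~+~
~~~~+
~~~+~
~~+~~
t=10: +~++~
~~++~
~+++~
~+~~+
~~~+~
~~+~~
t=11: +~++~
~~~+~
~~~~~
~++~+
~~~+~
~~+~~
t=12: +~++~
~~~+~
~~~~~
~+~~+
~++~~
~~~~~
t=13: +~++~
~~~+~
~~~~~
~++~+
~~~+~
~~+~~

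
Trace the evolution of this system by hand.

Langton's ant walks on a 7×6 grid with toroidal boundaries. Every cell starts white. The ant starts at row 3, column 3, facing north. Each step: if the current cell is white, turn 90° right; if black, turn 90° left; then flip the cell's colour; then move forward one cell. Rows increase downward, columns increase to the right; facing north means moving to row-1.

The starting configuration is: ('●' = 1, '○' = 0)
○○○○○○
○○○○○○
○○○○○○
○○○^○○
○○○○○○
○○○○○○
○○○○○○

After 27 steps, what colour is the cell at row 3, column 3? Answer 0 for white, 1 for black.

k=0  ○○○○○○
○○○○○○
○○○○○○
○○○^○○
○○○○○○
○○○○○○
○○○○○○
k=1  ○○○○○○
○○○○○○
○○○○○○
○○○●>○
○○○○○○
○○○○○○
○○○○○○
k=2  ○○○○○○
○○○○○○
○○○○○○
○○○●●○
○○○○v○
○○○○○○
○○○○○○
k=3  ○○○○○○
○○○○○○
○○○○○○
○○○●●○
○○○<●○
○○○○○○
○○○○○○
k=4  ○○○○○○
○○○○○○
○○○○○○
○○○^●○
○○○●●○
○○○○○○
○○○○○○
k=5  ○○○○○○
○○○○○○
○○○○○○
○○<○●○
○○○●●○
○○○○○○
○○○○○○
k=6  ○○○○○○
○○○○○○
○○^○○○
○○●○●○
○○○●●○
○○○○○○
○○○○○○
k=7  ○○○○○○
○○○○○○
○○●>○○
○○●○●○
○○○●●○
○○○○○○
○○○○○○
k=8  ○○○○○○
○○○○○○
○○●●○○
○○●v●○
○○○●●○
○○○○○○
○○○○○○
k=9  ○○○○○○
○○○○○○
○○●●○○
○○<●●○
○○○●●○
○○○○○○
○○○○○○
k=10  ○○○○○○
○○○○○○
○○●●○○
○○○●●○
○○v●●○
○○○○○○
○○○○○○
k=11  ○○○○○○
○○○○○○
○○●●○○
○○○●●○
○<●●●○
○○○○○○
○○○○○○
k=12  ○○○○○○
○○○○○○
○○●●○○
○^○●●○
○●●●●○
○○○○○○
○○○○○○
k=13  ○○○○○○
○○○○○○
○○●●○○
○●>●●○
○●●●●○
○○○○○○
○○○○○○
k=14  ○○○○○○
○○○○○○
○○●●○○
○●●●●○
○●v●●○
○○○○○○
○○○○○○
k=15  ○○○○○○
○○○○○○
○○●●○○
○●●●●○
○●○>●○
○○○○○○
○○○○○○
k=16  ○○○○○○
○○○○○○
○○●●○○
○●●^●○
○●○○●○
○○○○○○
○○○○○○
k=17  ○○○○○○
○○○○○○
○○●●○○
○●<○●○
○●○○●○
○○○○○○
○○○○○○
k=18  ○○○○○○
○○○○○○
○○●●○○
○●○○●○
○●v○●○
○○○○○○
○○○○○○
k=19  ○○○○○○
○○○○○○
○○●●○○
○●○○●○
○<●○●○
○○○○○○
○○○○○○
k=20  ○○○○○○
○○○○○○
○○●●○○
○●○○●○
○○●○●○
○v○○○○
○○○○○○
k=21  ○○○○○○
○○○○○○
○○●●○○
○●○○●○
○○●○●○
<●○○○○
○○○○○○
k=22  ○○○○○○
○○○○○○
○○●●○○
○●○○●○
^○●○●○
●●○○○○
○○○○○○
k=23  ○○○○○○
○○○○○○
○○●●○○
○●○○●○
●>●○●○
●●○○○○
○○○○○○
k=24  ○○○○○○
○○○○○○
○○●●○○
○●○○●○
●●●○●○
●v○○○○
○○○○○○
k=25  ○○○○○○
○○○○○○
○○●●○○
○●○○●○
●●●○●○
●○>○○○
○○○○○○
k=26  ○○○○○○
○○○○○○
○○●●○○
○●○○●○
●●●○●○
●○●○○○
○○v○○○
k=27  ○○○○○○
○○○○○○
○○●●○○
○●○○●○
●●●○●○
●○●○○○
○<●○○○

0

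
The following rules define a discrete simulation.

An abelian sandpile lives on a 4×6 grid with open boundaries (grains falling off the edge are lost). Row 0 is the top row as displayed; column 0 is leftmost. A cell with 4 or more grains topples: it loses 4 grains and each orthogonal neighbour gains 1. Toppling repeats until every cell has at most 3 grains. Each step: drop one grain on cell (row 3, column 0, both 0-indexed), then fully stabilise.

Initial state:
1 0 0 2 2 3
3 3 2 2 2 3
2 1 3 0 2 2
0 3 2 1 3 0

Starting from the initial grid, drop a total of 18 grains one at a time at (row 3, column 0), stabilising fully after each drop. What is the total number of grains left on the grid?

step 0: 1 0 0 2 2 3
3 3 2 2 2 3
2 1 3 0 2 2
0 3 2 1 3 0
step 1: 1 0 0 2 2 3
3 3 2 2 2 3
2 1 3 0 2 2
1 3 2 1 3 0
step 2: 1 0 0 2 2 3
3 3 2 2 2 3
2 1 3 0 2 2
2 3 2 1 3 0
step 3: 1 0 0 2 2 3
3 3 2 2 2 3
2 1 3 0 2 2
3 3 2 1 3 0
step 4: 1 0 0 2 2 3
3 3 2 2 2 3
3 2 3 0 2 2
1 0 3 1 3 0
step 5: 1 0 0 2 2 3
3 3 2 2 2 3
3 2 3 0 2 2
2 0 3 1 3 0
step 6: 1 0 0 2 2 3
3 3 2 2 2 3
3 2 3 0 2 2
3 0 3 1 3 0
step 7: 2 1 1 2 2 3
1 2 0 3 2 3
2 1 2 1 2 2
1 3 0 2 3 0
step 8: 2 1 1 2 2 3
1 2 0 3 2 3
2 1 2 1 2 2
2 3 0 2 3 0
step 9: 2 1 1 2 2 3
1 2 0 3 2 3
2 1 2 1 2 2
3 3 0 2 3 0
step 10: 2 1 1 2 2 3
1 2 0 3 2 3
3 2 2 1 2 2
1 0 1 2 3 0
step 11: 2 1 1 2 2 3
1 2 0 3 2 3
3 2 2 1 2 2
2 0 1 2 3 0
step 12: 2 1 1 2 2 3
1 2 0 3 2 3
3 2 2 1 2 2
3 0 1 2 3 0
step 13: 2 1 1 2 2 3
2 2 0 3 2 3
0 3 2 1 2 2
1 1 1 2 3 0
step 14: 2 1 1 2 2 3
2 2 0 3 2 3
0 3 2 1 2 2
2 1 1 2 3 0
step 15: 2 1 1 2 2 3
2 2 0 3 2 3
0 3 2 1 2 2
3 1 1 2 3 0
step 16: 2 1 1 2 2 3
2 2 0 3 2 3
1 3 2 1 2 2
0 2 1 2 3 0
step 17: 2 1 1 2 2 3
2 2 0 3 2 3
1 3 2 1 2 2
1 2 1 2 3 0
step 18: 2 1 1 2 2 3
2 2 0 3 2 3
1 3 2 1 2 2
2 2 1 2 3 0

44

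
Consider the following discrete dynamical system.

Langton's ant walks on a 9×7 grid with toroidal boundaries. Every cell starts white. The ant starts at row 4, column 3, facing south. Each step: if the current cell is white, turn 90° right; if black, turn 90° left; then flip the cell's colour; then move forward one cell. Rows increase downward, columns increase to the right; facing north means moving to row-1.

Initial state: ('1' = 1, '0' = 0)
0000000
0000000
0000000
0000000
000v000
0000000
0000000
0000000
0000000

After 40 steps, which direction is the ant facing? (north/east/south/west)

south

0) 0000000
0000000
0000000
0000000
000v000
0000000
0000000
0000000
0000000
1) 0000000
0000000
0000000
0000000
00<1000
0000000
0000000
0000000
0000000
2) 0000000
0000000
0000000
00^0000
0011000
0000000
0000000
0000000
0000000
3) 0000000
0000000
0000000
001>000
0011000
0000000
0000000
0000000
0000000
4) 0000000
0000000
0000000
0011000
001v000
0000000
0000000
0000000
0000000
5) 0000000
0000000
0000000
0011000
0010>00
0000000
0000000
0000000
0000000
6) 0000000
0000000
0000000
0011000
0010100
0000v00
0000000
0000000
0000000
7) 0000000
0000000
0000000
0011000
0010100
000<100
0000000
0000000
0000000
8) 0000000
0000000
0000000
0011000
001^100
0001100
0000000
0000000
0000000
9) 0000000
0000000
0000000
0011000
0011>00
0001100
0000000
0000000
0000000
10) 0000000
0000000
0000000
0011^00
0011000
0001100
0000000
0000000
0000000
11) 0000000
0000000
0000000
00111>0
0011000
0001100
0000000
0000000
0000000
12) 0000000
0000000
0000000
0011110
00110v0
0001100
0000000
0000000
0000000
13) 0000000
0000000
0000000
0011110
0011<10
0001100
0000000
0000000
0000000
14) 0000000
0000000
0000000
0011^10
0011110
0001100
0000000
0000000
0000000
15) 0000000
0000000
0000000
001<010
0011110
0001100
0000000
0000000
0000000
16) 0000000
0000000
0000000
0010010
001v110
0001100
0000000
0000000
0000000
17) 0000000
0000000
0000000
0010010
0010>10
0001100
0000000
0000000
0000000
18) 0000000
0000000
0000000
0010^10
0010010
0001100
0000000
0000000
0000000
19) 0000000
0000000
0000000
00101>0
0010010
0001100
0000000
0000000
0000000
20) 0000000
0000000
00000^0
0010100
0010010
0001100
0000000
0000000
0000000
21) 0000000
0000000
000001>
0010100
0010010
0001100
0000000
0000000
0000000
22) 0000000
0000000
0000011
001010v
0010010
0001100
0000000
0000000
0000000
23) 0000000
0000000
0000011
00101<1
0010010
0001100
0000000
0000000
0000000
24) 0000000
0000000
00000^1
0010111
0010010
0001100
0000000
0000000
0000000
25) 0000000
0000000
0000<01
0010111
0010010
0001100
0000000
0000000
0000000
26) 0000000
0000^00
0000101
0010111
0010010
0001100
0000000
0000000
0000000
27) 0000000
00001>0
0000101
0010111
0010010
0001100
0000000
0000000
0000000
28) 0000000
0000110
00001v1
0010111
0010010
0001100
0000000
0000000
0000000
29) 0000000
0000110
0000<11
0010111
0010010
0001100
0000000
0000000
0000000
30) 0000000
0000110
0000011
0010v11
0010010
0001100
0000000
0000000
0000000
31) 0000000
0000110
0000011
00100>1
0010010
0001100
0000000
0000000
0000000
32) 0000000
0000110
00000^1
0010001
0010010
0001100
0000000
0000000
0000000
33) 0000000
0000110
0000<01
0010001
0010010
0001100
0000000
0000000
0000000
34) 0000000
0000^10
0000101
0010001
0010010
0001100
0000000
0000000
0000000
35) 0000000
000<010
0000101
0010001
0010010
0001100
0000000
0000000
0000000
36) 000^000
0001010
0000101
0010001
0010010
0001100
0000000
0000000
0000000
37) 0001>00
0001010
0000101
0010001
0010010
0001100
0000000
0000000
0000000
38) 0001100
0001v10
0000101
0010001
0010010
0001100
0000000
0000000
0000000
39) 0001100
000<110
0000101
0010001
0010010
0001100
0000000
0000000
0000000
40) 0001100
0000110
000v101
0010001
0010010
0001100
0000000
0000000
0000000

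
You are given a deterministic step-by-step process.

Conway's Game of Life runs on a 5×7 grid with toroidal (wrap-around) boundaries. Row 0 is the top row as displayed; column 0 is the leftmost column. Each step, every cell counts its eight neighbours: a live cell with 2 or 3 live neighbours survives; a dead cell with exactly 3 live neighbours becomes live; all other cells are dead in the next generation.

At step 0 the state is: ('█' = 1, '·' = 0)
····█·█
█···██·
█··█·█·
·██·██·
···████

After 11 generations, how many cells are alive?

8

k=0  ····█·█
█···██·
█··█·█·
·██·██·
···████
k=1  █······
█··█···
█·██···
███····
█·█···█
k=2  █······
█·██··█
█··█··█
·······
··█···█
k=3  █·██···
··██···
████··█
█·····█
·······
k=4  ·███···
····█·█
···█··█
··█···█
██····█
k=5  ·███·██
█···██·
█··█··█
·██··██
···█··█
k=6  ·███···
·······
··██···
·█████·
···█···
k=7  ··██···
·█·····
·█·····
·█·····
·······
k=8  ··█····
·█·····
███····
·······
··█····
k=9  ·██····
█······
███····
··█····
·······
k=10  ·█·····
█······
█·█····
··█····
·██····
k=11  ███····
█······
·······
··██···
·██····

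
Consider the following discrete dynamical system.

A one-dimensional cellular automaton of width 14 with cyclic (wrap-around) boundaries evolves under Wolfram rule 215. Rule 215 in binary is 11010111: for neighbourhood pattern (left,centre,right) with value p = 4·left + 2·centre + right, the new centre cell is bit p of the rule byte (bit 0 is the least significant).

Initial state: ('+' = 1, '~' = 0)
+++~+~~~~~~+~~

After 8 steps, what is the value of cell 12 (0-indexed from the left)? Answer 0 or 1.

[0] +++~+~~~~~~+~~
[1] ~++~++++++++++
[2] ~~+~~+++++++++
[3] +++++~++++++++
[4] +++++~~+++++++
[5] +++++++~++++++
[6] +++++++~~+++++
[7] +++++++++~++++
[8] +++++++++~~+++

1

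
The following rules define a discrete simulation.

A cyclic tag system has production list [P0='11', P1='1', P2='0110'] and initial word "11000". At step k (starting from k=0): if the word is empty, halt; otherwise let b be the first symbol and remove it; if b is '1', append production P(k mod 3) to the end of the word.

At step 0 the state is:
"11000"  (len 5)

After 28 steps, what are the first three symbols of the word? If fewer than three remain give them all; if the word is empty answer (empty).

011

gen 0: "11000"  (len 5)
gen 1: "100011"  (len 6)
gen 2: "000111"  (len 6)
gen 3: "00111"  (len 5)
gen 4: "0111"  (len 4)
gen 5: "111"  (len 3)
gen 6: "110110"  (len 6)
gen 7: "1011011"  (len 7)
gen 8: "0110111"  (len 7)
gen 9: "110111"  (len 6)
gen 10: "1011111"  (len 7)
gen 11: "0111111"  (len 7)
gen 12: "111111"  (len 6)
gen 13: "1111111"  (len 7)
gen 14: "1111111"  (len 7)
gen 15: "1111110110"  (len 10)
gen 16: "11111011011"  (len 11)
gen 17: "11110110111"  (len 11)
gen 18: "11101101110110"  (len 14)
gen 19: "110110111011011"  (len 15)
gen 20: "101101110110111"  (len 15)
gen 21: "011011101101110110"  (len 18)
gen 22: "11011101101110110"  (len 17)
gen 23: "10111011011101101"  (len 17)
gen 24: "01110110111011010110"  (len 20)
gen 25: "1110110111011010110"  (len 19)
gen 26: "1101101110110101101"  (len 19)
gen 27: "1011011101101011010110"  (len 22)
gen 28: "01101110110101101011011"  (len 23)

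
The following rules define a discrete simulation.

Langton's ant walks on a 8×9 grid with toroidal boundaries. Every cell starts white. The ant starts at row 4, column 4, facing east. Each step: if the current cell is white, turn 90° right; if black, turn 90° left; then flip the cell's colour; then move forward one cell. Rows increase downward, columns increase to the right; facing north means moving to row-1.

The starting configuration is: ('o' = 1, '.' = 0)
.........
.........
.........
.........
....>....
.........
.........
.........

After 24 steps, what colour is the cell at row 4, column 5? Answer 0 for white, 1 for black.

gen 0: .........
.........
.........
.........
....>....
.........
.........
.........
gen 1: .........
.........
.........
.........
....o....
....v....
.........
.........
gen 2: .........
.........
.........
.........
....o....
...<o....
.........
.........
gen 3: .........
.........
.........
.........
...^o....
...oo....
.........
.........
gen 4: .........
.........
.........
.........
...o>....
...oo....
.........
.........
gen 5: .........
.........
.........
....^....
...o.....
...oo....
.........
.........
gen 6: .........
.........
.........
....o>...
...o.....
...oo....
.........
.........
gen 7: .........
.........
.........
....oo...
...o.v...
...oo....
.........
.........
gen 8: .........
.........
.........
....oo...
...o<o...
...oo....
.........
.........
gen 9: .........
.........
.........
....^o...
...ooo...
...oo....
.........
.........
gen 10: .........
.........
.........
...<.o...
...ooo...
...oo....
.........
.........
gen 11: .........
.........
...^.....
...o.o...
...ooo...
...oo....
.........
.........
gen 12: .........
.........
...o>....
...o.o...
...ooo...
...oo....
.........
.........
gen 13: .........
.........
...oo....
...ovo...
...ooo...
...oo....
.........
.........
gen 14: .........
.........
...oo....
...<oo...
...ooo...
...oo....
.........
.........
gen 15: .........
.........
...oo....
....oo...
...voo...
...oo....
.........
.........
gen 16: .........
.........
...oo....
....oo...
....>o...
...oo....
.........
.........
gen 17: .........
.........
...oo....
....^o...
.....o...
...oo....
.........
.........
gen 18: .........
.........
...oo....
...<.o...
.....o...
...oo....
.........
.........
gen 19: .........
.........
...^o....
...o.o...
.....o...
...oo....
.........
.........
gen 20: .........
.........
..<.o....
...o.o...
.....o...
...oo....
.........
.........
gen 21: .........
..^......
..o.o....
...o.o...
.....o...
...oo....
.........
.........
gen 22: .........
..o>.....
..o.o....
...o.o...
.....o...
...oo....
.........
.........
gen 23: .........
..oo.....
..ovo....
...o.o...
.....o...
...oo....
.........
.........
gen 24: .........
..oo.....
..<oo....
...o.o...
.....o...
...oo....
.........
.........

1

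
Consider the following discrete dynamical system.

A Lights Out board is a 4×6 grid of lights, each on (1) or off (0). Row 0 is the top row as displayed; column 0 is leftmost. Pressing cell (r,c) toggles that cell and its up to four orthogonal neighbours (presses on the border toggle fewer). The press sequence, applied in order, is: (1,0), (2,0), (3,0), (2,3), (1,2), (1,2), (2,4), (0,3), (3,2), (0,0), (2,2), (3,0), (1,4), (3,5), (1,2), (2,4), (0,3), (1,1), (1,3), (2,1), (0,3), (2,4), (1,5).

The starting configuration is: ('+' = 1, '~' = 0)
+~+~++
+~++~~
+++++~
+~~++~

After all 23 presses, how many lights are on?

k=0  +~+~++
+~++~~
+++++~
+~~++~
k=1  ~~+~++
~+++~~
~++++~
+~~++~
k=2  ~~+~++
++++~~
+~+++~
~~~++~
k=3  ~~+~++
++++~~
~~+++~
++~++~
k=4  ~~+~++
+++~~~
~~~~~~
++~~+~
k=5  ~~~~++
+~~+~~
~~+~~~
++~~+~
k=6  ~~+~++
+++~~~
~~~~~~
++~~+~
k=7  ~~+~++
+++~+~
~~~+++
++~~~~
k=8  ~~~+~+
+++++~
~~~+++
++~~~~
k=9  ~~~+~+
+++++~
~~++++
+~++~~
k=10  ++~+~+
~++++~
~~++++
+~++~~
k=11  ++~+~+
~+~++~
~+~~++
+~~+~~
k=12  ++~+~+
~+~++~
++~~++
~+~+~~
k=13  ++~+++
~+~~~+
++~~~+
~+~+~~
k=14  ++~+++
~+~~~+
++~~~~
~+~+++
k=15  ++++++
~~++~+
+++~~~
~+~+++
k=16  ++++++
~~++++
++++++
~+~+~+
k=17  ++~~~+
~~+~++
++++++
~+~+~+
k=18  +~~~~+
++~~++
+~++++
~+~+~+
k=19  +~~+~+
++++~+
+~+~++
~+~+~+
k=20  +~~+~+
+~++~+
~+~~++
~~~+~+
k=21  +~+~++
+~+~~+
~+~~++
~~~+~+
k=22  +~+~++
+~+~++
~+~+~~
~~~+++
k=23  +~+~+~
+~+~~~
~+~+~+
~~~+++

11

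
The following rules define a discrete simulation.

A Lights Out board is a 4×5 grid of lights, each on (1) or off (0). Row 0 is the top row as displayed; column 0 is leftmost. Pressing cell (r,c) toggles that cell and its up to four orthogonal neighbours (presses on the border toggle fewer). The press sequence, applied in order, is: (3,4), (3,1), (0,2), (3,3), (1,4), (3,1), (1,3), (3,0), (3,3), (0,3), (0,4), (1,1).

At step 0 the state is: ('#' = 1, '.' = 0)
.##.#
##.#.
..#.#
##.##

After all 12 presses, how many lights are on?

9

t=0: .##.#
##.#.
..#.#
##.##
t=1: .##.#
##.#.
..#..
##...
t=2: .##.#
##.#.
.##..
..#..
t=3: ...##
####.
.##..
..#..
t=4: ...##
####.
.###.
...##
t=5: ...#.
###.#
.####
...##
t=6: ...#.
###.#
..###
#####
t=7: .....
##.#.
..#.#
#####
t=8: .....
##.#.
#.#.#
..###
t=9: .....
##.#.
#.###
.....
t=10: ..###
##...
#.###
.....
t=11: ..#..
##..#
#.###
.....
t=12: .##..
..#.#
#####
.....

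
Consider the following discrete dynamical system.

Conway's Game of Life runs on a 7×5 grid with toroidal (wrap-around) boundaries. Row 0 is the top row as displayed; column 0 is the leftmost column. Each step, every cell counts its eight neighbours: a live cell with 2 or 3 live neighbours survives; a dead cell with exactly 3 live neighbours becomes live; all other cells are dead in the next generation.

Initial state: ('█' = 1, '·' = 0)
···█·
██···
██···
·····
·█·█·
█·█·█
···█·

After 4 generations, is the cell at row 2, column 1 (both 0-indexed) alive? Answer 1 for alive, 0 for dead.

0

k=0  ···█·
██···
██···
·····
·█·█·
█·█·█
···█·
k=1  ··█·█
███·█
██···
███··
█████
███·█
··██·
k=2  ····█
··█·█
···█·
·····
·····
·····
·····
k=3  ···█·
····█
···█·
·····
·····
·····
·····
k=4  ·····
···██
·····
·····
·····
·····
·····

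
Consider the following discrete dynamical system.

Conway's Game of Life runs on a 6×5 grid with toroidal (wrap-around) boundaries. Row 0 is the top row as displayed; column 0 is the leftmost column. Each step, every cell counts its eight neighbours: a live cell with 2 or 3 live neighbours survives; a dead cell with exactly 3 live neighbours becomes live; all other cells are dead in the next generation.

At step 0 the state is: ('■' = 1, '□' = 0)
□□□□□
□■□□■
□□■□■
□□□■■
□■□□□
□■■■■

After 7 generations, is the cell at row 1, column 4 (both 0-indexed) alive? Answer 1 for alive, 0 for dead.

k=0  □□□□□
□■□□■
□□■□■
□□□■■
□■□□□
□■■■■
k=1  □■□□■
■□□■□
□□■□■
■□■■■
□■□□□
■■■■□
k=2  □□□□□
■■■■□
□□■□□
■□■□■
□□□□□
□□□■■
k=3  ■■□□□
□■■■□
□□□□□
□■□■□
■□□□□
□□□□□
k=4  ■■□□□
■■■□□
□■□■□
□□□□□
□□□□□
■■□□□
k=5  □□□□■
□□□□■
■■□□□
□□□□□
□□□□□
■■□□□
k=6  □□□□■
□□□□■
■□□□□
□□□□□
□□□□□
■□□□□
k=7  ■□□□■
■□□□■
□□□□□
□□□□□
□□□□□
□□□□□

1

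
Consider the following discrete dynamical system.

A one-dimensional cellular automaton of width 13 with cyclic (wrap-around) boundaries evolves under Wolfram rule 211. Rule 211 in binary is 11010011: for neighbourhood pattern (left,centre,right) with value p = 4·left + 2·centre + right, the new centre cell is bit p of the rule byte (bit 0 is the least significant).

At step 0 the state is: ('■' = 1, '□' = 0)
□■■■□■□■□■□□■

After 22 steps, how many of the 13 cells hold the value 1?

11

t=0: □■■■□■□■□■□□■
t=1: □□■■□□□□□□■■□
t=2: ■■□■■■■■■■□■■
t=3: ■■□□■■■■■■□□■
t=4: ■■■■□■■■■■■■□
t=5: □■■■□□■■■■■■□
t=6: ■□■■■■□■■■■■■
t=7: ■□□■■■□□■■■■■
t=8: ■■■□■■■■□■■■■
t=9: ■■■□□■■■□□■■■
t=10: ■■■■■□■■■■□■■
t=11: ■■■■■□□■■■□□■
t=12: ■■■■■■■□■■■■□
t=13: □■■■■■■□□■■■□
t=14: ■□■■■■■■■□■■■
t=15: ■□□■■■■■■□□■■
t=16: ■■■□■■■■■■■□■
t=17: ■■■□□■■■■■■□□
t=18: □■■■■□■■■■■■■
t=19: □□■■■□□■■■■■■
t=20: ■■□■■■■□■■■■■
t=21: ■■□□■■■□□■■■■
t=22: ■■■■□■■■■□■■■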